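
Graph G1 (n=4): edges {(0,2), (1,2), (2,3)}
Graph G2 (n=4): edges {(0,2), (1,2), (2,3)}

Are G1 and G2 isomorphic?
Yes, isomorphic

The graphs are isomorphic.
One valid mapping φ: V(G1) → V(G2): 0→1, 1→0, 2→2, 3→3

Verify φ preserves adjacency — for each edge of G1, its image is an edge of G2:
  (0,2) → (φ(0),φ(2)) = (1,2) ∈ E(G2) ✓
  (1,2) → (φ(1),φ(2)) = (0,2) ∈ E(G2) ✓
  (2,3) → (φ(2),φ(3)) = (2,3) ∈ E(G2) ✓
All 3 edges of G1 map to edges of G2, and |E(G1)| = |E(G2)| = 3, so φ is a bijection on edges as well as vertices. Hence G1 ≅ G2.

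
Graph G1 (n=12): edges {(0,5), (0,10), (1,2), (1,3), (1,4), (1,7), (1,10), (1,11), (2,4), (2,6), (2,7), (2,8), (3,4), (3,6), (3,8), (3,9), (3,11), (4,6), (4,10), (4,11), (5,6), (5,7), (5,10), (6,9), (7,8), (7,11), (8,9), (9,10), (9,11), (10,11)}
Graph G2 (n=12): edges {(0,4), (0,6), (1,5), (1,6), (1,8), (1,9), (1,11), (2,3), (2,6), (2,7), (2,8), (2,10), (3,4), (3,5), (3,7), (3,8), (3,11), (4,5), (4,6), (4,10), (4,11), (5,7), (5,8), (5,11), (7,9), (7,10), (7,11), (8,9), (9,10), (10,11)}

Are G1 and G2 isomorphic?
Yes, isomorphic

The graphs are isomorphic.
One valid mapping φ: V(G1) → V(G2): 0→0, 1→5, 2→8, 3→7, 4→3, 5→6, 6→2, 7→1, 8→9, 9→10, 10→4, 11→11

Verify φ preserves adjacency — for each edge of G1, its image is an edge of G2:
  (0,5) → (φ(0),φ(5)) = (0,6) ∈ E(G2) ✓
  (0,10) → (φ(0),φ(10)) = (0,4) ∈ E(G2) ✓
  (1,2) → (φ(1),φ(2)) = (5,8) ∈ E(G2) ✓
  (1,3) → (φ(1),φ(3)) = (5,7) ∈ E(G2) ✓
  (1,4) → (φ(1),φ(4)) = (3,5) ∈ E(G2) ✓
  (1,7) → (φ(1),φ(7)) = (1,5) ∈ E(G2) ✓
  (1,10) → (φ(1),φ(10)) = (4,5) ∈ E(G2) ✓
  (1,11) → (φ(1),φ(11)) = (5,11) ∈ E(G2) ✓
  (2,4) → (φ(2),φ(4)) = (3,8) ∈ E(G2) ✓
  (2,6) → (φ(2),φ(6)) = (2,8) ∈ E(G2) ✓
  (2,7) → (φ(2),φ(7)) = (1,8) ∈ E(G2) ✓
  (2,8) → (φ(2),φ(8)) = (8,9) ∈ E(G2) ✓
  (3,4) → (φ(3),φ(4)) = (3,7) ∈ E(G2) ✓
  (3,6) → (φ(3),φ(6)) = (2,7) ∈ E(G2) ✓
  (3,8) → (φ(3),φ(8)) = (7,9) ∈ E(G2) ✓
  (3,9) → (φ(3),φ(9)) = (7,10) ∈ E(G2) ✓
  (3,11) → (φ(3),φ(11)) = (7,11) ∈ E(G2) ✓
  (4,6) → (φ(4),φ(6)) = (2,3) ∈ E(G2) ✓
  (4,10) → (φ(4),φ(10)) = (3,4) ∈ E(G2) ✓
  (4,11) → (φ(4),φ(11)) = (3,11) ∈ E(G2) ✓
  (5,6) → (φ(5),φ(6)) = (2,6) ∈ E(G2) ✓
  (5,7) → (φ(5),φ(7)) = (1,6) ∈ E(G2) ✓
  (5,10) → (φ(5),φ(10)) = (4,6) ∈ E(G2) ✓
  (6,9) → (φ(6),φ(9)) = (2,10) ∈ E(G2) ✓
  (7,8) → (φ(7),φ(8)) = (1,9) ∈ E(G2) ✓
  (7,11) → (φ(7),φ(11)) = (1,11) ∈ E(G2) ✓
  (8,9) → (φ(8),φ(9)) = (9,10) ∈ E(G2) ✓
  (9,10) → (φ(9),φ(10)) = (4,10) ∈ E(G2) ✓
  (9,11) → (φ(9),φ(11)) = (10,11) ∈ E(G2) ✓
  (10,11) → (φ(10),φ(11)) = (4,11) ∈ E(G2) ✓
All 30 edges of G1 map to edges of G2, and |E(G1)| = |E(G2)| = 30, so φ is a bijection on edges as well as vertices. Hence G1 ≅ G2.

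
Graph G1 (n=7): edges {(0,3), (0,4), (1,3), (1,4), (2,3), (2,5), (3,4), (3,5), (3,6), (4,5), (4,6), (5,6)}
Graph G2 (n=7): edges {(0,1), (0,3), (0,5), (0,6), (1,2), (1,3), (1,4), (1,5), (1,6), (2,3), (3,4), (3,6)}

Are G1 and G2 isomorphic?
Yes, isomorphic

The graphs are isomorphic.
One valid mapping φ: V(G1) → V(G2): 0→2, 1→4, 2→5, 3→1, 4→3, 5→0, 6→6

Verify φ preserves adjacency — for each edge of G1, its image is an edge of G2:
  (0,3) → (φ(0),φ(3)) = (1,2) ∈ E(G2) ✓
  (0,4) → (φ(0),φ(4)) = (2,3) ∈ E(G2) ✓
  (1,3) → (φ(1),φ(3)) = (1,4) ∈ E(G2) ✓
  (1,4) → (φ(1),φ(4)) = (3,4) ∈ E(G2) ✓
  (2,3) → (φ(2),φ(3)) = (1,5) ∈ E(G2) ✓
  (2,5) → (φ(2),φ(5)) = (0,5) ∈ E(G2) ✓
  (3,4) → (φ(3),φ(4)) = (1,3) ∈ E(G2) ✓
  (3,5) → (φ(3),φ(5)) = (0,1) ∈ E(G2) ✓
  (3,6) → (φ(3),φ(6)) = (1,6) ∈ E(G2) ✓
  (4,5) → (φ(4),φ(5)) = (0,3) ∈ E(G2) ✓
  (4,6) → (φ(4),φ(6)) = (3,6) ∈ E(G2) ✓
  (5,6) → (φ(5),φ(6)) = (0,6) ∈ E(G2) ✓
All 12 edges of G1 map to edges of G2, and |E(G1)| = |E(G2)| = 12, so φ is a bijection on edges as well as vertices. Hence G1 ≅ G2.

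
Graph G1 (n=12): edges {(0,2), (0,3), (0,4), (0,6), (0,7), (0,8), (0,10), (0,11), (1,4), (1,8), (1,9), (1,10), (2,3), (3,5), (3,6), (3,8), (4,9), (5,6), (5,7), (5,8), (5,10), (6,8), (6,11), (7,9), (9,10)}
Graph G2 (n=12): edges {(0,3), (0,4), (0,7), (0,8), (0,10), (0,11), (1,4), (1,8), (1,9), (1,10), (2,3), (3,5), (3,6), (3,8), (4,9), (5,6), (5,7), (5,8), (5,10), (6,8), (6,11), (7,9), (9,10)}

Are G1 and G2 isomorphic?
No, not isomorphic

The graphs are NOT isomorphic.

Counting edges: G1 has 25 edge(s); G2 has 23 edge(s).
Edge count is an isomorphism invariant (a bijection on vertices induces a bijection on edges), so differing edge counts rule out isomorphism.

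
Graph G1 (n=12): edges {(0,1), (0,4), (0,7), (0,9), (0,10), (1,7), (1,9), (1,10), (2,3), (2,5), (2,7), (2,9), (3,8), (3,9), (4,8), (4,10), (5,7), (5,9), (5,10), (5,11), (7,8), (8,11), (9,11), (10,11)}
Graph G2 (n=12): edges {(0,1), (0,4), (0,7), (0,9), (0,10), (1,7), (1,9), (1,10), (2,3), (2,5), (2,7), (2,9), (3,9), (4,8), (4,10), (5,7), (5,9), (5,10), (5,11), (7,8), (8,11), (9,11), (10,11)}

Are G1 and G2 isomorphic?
No, not isomorphic

The graphs are NOT isomorphic.

Counting edges: G1 has 24 edge(s); G2 has 23 edge(s).
Edge count is an isomorphism invariant (a bijection on vertices induces a bijection on edges), so differing edge counts rule out isomorphism.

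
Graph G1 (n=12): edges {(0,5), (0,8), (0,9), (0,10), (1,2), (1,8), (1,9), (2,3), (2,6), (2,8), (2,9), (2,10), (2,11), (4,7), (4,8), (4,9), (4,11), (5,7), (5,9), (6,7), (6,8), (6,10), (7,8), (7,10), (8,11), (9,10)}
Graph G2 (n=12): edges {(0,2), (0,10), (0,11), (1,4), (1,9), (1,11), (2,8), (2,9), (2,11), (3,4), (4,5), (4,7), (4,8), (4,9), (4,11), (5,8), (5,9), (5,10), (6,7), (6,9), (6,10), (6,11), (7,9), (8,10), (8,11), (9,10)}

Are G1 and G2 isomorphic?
Yes, isomorphic

The graphs are isomorphic.
One valid mapping φ: V(G1) → V(G2): 0→2, 1→1, 2→4, 3→3, 4→6, 5→0, 6→5, 7→10, 8→9, 9→11, 10→8, 11→7

Verify φ preserves adjacency — for each edge of G1, its image is an edge of G2:
  (0,5) → (φ(0),φ(5)) = (0,2) ∈ E(G2) ✓
  (0,8) → (φ(0),φ(8)) = (2,9) ∈ E(G2) ✓
  (0,9) → (φ(0),φ(9)) = (2,11) ∈ E(G2) ✓
  (0,10) → (φ(0),φ(10)) = (2,8) ∈ E(G2) ✓
  (1,2) → (φ(1),φ(2)) = (1,4) ∈ E(G2) ✓
  (1,8) → (φ(1),φ(8)) = (1,9) ∈ E(G2) ✓
  (1,9) → (φ(1),φ(9)) = (1,11) ∈ E(G2) ✓
  (2,3) → (φ(2),φ(3)) = (3,4) ∈ E(G2) ✓
  (2,6) → (φ(2),φ(6)) = (4,5) ∈ E(G2) ✓
  (2,8) → (φ(2),φ(8)) = (4,9) ∈ E(G2) ✓
  (2,9) → (φ(2),φ(9)) = (4,11) ∈ E(G2) ✓
  (2,10) → (φ(2),φ(10)) = (4,8) ∈ E(G2) ✓
  (2,11) → (φ(2),φ(11)) = (4,7) ∈ E(G2) ✓
  (4,7) → (φ(4),φ(7)) = (6,10) ∈ E(G2) ✓
  (4,8) → (φ(4),φ(8)) = (6,9) ∈ E(G2) ✓
  (4,9) → (φ(4),φ(9)) = (6,11) ∈ E(G2) ✓
  (4,11) → (φ(4),φ(11)) = (6,7) ∈ E(G2) ✓
  (5,7) → (φ(5),φ(7)) = (0,10) ∈ E(G2) ✓
  (5,9) → (φ(5),φ(9)) = (0,11) ∈ E(G2) ✓
  (6,7) → (φ(6),φ(7)) = (5,10) ∈ E(G2) ✓
  (6,8) → (φ(6),φ(8)) = (5,9) ∈ E(G2) ✓
  (6,10) → (φ(6),φ(10)) = (5,8) ∈ E(G2) ✓
  (7,8) → (φ(7),φ(8)) = (9,10) ∈ E(G2) ✓
  (7,10) → (φ(7),φ(10)) = (8,10) ∈ E(G2) ✓
  (8,11) → (φ(8),φ(11)) = (7,9) ∈ E(G2) ✓
  (9,10) → (φ(9),φ(10)) = (8,11) ∈ E(G2) ✓
All 26 edges of G1 map to edges of G2, and |E(G1)| = |E(G2)| = 26, so φ is a bijection on edges as well as vertices. Hence G1 ≅ G2.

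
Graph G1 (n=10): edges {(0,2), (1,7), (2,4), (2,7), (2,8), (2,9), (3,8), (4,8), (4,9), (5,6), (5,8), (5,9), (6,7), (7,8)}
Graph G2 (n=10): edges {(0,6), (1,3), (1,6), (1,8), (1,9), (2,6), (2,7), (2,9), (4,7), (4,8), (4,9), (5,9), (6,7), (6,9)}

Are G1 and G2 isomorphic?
Yes, isomorphic

The graphs are isomorphic.
One valid mapping φ: V(G1) → V(G2): 0→0, 1→3, 2→6, 3→5, 4→2, 5→4, 6→8, 7→1, 8→9, 9→7

Verify φ preserves adjacency — for each edge of G1, its image is an edge of G2:
  (0,2) → (φ(0),φ(2)) = (0,6) ∈ E(G2) ✓
  (1,7) → (φ(1),φ(7)) = (1,3) ∈ E(G2) ✓
  (2,4) → (φ(2),φ(4)) = (2,6) ∈ E(G2) ✓
  (2,7) → (φ(2),φ(7)) = (1,6) ∈ E(G2) ✓
  (2,8) → (φ(2),φ(8)) = (6,9) ∈ E(G2) ✓
  (2,9) → (φ(2),φ(9)) = (6,7) ∈ E(G2) ✓
  (3,8) → (φ(3),φ(8)) = (5,9) ∈ E(G2) ✓
  (4,8) → (φ(4),φ(8)) = (2,9) ∈ E(G2) ✓
  (4,9) → (φ(4),φ(9)) = (2,7) ∈ E(G2) ✓
  (5,6) → (φ(5),φ(6)) = (4,8) ∈ E(G2) ✓
  (5,8) → (φ(5),φ(8)) = (4,9) ∈ E(G2) ✓
  (5,9) → (φ(5),φ(9)) = (4,7) ∈ E(G2) ✓
  (6,7) → (φ(6),φ(7)) = (1,8) ∈ E(G2) ✓
  (7,8) → (φ(7),φ(8)) = (1,9) ∈ E(G2) ✓
All 14 edges of G1 map to edges of G2, and |E(G1)| = |E(G2)| = 14, so φ is a bijection on edges as well as vertices. Hence G1 ≅ G2.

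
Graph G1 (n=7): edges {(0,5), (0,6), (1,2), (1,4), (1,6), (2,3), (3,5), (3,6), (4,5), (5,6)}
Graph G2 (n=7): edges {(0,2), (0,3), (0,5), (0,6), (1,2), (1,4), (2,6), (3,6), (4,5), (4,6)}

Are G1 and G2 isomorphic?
Yes, isomorphic

The graphs are isomorphic.
One valid mapping φ: V(G1) → V(G2): 0→3, 1→4, 2→1, 3→2, 4→5, 5→0, 6→6

Verify φ preserves adjacency — for each edge of G1, its image is an edge of G2:
  (0,5) → (φ(0),φ(5)) = (0,3) ∈ E(G2) ✓
  (0,6) → (φ(0),φ(6)) = (3,6) ∈ E(G2) ✓
  (1,2) → (φ(1),φ(2)) = (1,4) ∈ E(G2) ✓
  (1,4) → (φ(1),φ(4)) = (4,5) ∈ E(G2) ✓
  (1,6) → (φ(1),φ(6)) = (4,6) ∈ E(G2) ✓
  (2,3) → (φ(2),φ(3)) = (1,2) ∈ E(G2) ✓
  (3,5) → (φ(3),φ(5)) = (0,2) ∈ E(G2) ✓
  (3,6) → (φ(3),φ(6)) = (2,6) ∈ E(G2) ✓
  (4,5) → (φ(4),φ(5)) = (0,5) ∈ E(G2) ✓
  (5,6) → (φ(5),φ(6)) = (0,6) ∈ E(G2) ✓
All 10 edges of G1 map to edges of G2, and |E(G1)| = |E(G2)| = 10, so φ is a bijection on edges as well as vertices. Hence G1 ≅ G2.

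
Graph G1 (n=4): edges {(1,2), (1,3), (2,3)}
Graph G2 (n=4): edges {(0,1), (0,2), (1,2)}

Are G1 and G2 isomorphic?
Yes, isomorphic

The graphs are isomorphic.
One valid mapping φ: V(G1) → V(G2): 0→3, 1→2, 2→1, 3→0

Verify φ preserves adjacency — for each edge of G1, its image is an edge of G2:
  (1,2) → (φ(1),φ(2)) = (1,2) ∈ E(G2) ✓
  (1,3) → (φ(1),φ(3)) = (0,2) ∈ E(G2) ✓
  (2,3) → (φ(2),φ(3)) = (0,1) ∈ E(G2) ✓
All 3 edges of G1 map to edges of G2, and |E(G1)| = |E(G2)| = 3, so φ is a bijection on edges as well as vertices. Hence G1 ≅ G2.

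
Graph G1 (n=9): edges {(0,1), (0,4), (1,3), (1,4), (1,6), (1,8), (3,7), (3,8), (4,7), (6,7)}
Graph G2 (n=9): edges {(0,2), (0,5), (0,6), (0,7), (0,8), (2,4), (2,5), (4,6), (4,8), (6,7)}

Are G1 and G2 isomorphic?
Yes, isomorphic

The graphs are isomorphic.
One valid mapping φ: V(G1) → V(G2): 0→5, 1→0, 2→1, 3→6, 4→2, 5→3, 6→8, 7→4, 8→7

Verify φ preserves adjacency — for each edge of G1, its image is an edge of G2:
  (0,1) → (φ(0),φ(1)) = (0,5) ∈ E(G2) ✓
  (0,4) → (φ(0),φ(4)) = (2,5) ∈ E(G2) ✓
  (1,3) → (φ(1),φ(3)) = (0,6) ∈ E(G2) ✓
  (1,4) → (φ(1),φ(4)) = (0,2) ∈ E(G2) ✓
  (1,6) → (φ(1),φ(6)) = (0,8) ∈ E(G2) ✓
  (1,8) → (φ(1),φ(8)) = (0,7) ∈ E(G2) ✓
  (3,7) → (φ(3),φ(7)) = (4,6) ∈ E(G2) ✓
  (3,8) → (φ(3),φ(8)) = (6,7) ∈ E(G2) ✓
  (4,7) → (φ(4),φ(7)) = (2,4) ∈ E(G2) ✓
  (6,7) → (φ(6),φ(7)) = (4,8) ∈ E(G2) ✓
All 10 edges of G1 map to edges of G2, and |E(G1)| = |E(G2)| = 10, so φ is a bijection on edges as well as vertices. Hence G1 ≅ G2.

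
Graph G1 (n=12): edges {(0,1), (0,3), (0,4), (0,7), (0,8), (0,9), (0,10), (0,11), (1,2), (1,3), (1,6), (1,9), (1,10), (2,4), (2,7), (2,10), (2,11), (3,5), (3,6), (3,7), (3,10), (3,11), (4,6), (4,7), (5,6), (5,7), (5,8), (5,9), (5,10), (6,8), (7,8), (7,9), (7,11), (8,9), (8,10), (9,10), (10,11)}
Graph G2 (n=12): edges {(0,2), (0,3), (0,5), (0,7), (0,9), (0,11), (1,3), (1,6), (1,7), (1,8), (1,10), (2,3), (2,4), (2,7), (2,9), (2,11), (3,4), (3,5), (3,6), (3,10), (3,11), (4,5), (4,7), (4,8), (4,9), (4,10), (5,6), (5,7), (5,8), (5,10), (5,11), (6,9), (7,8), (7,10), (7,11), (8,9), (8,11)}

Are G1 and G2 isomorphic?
Yes, isomorphic

The graphs are isomorphic.
One valid mapping φ: V(G1) → V(G2): 0→5, 1→8, 2→1, 3→4, 4→6, 5→2, 6→9, 7→3, 8→0, 9→11, 10→7, 11→10

Verify φ preserves adjacency — for each edge of G1, its image is an edge of G2:
  (0,1) → (φ(0),φ(1)) = (5,8) ∈ E(G2) ✓
  (0,3) → (φ(0),φ(3)) = (4,5) ∈ E(G2) ✓
  (0,4) → (φ(0),φ(4)) = (5,6) ∈ E(G2) ✓
  (0,7) → (φ(0),φ(7)) = (3,5) ∈ E(G2) ✓
  (0,8) → (φ(0),φ(8)) = (0,5) ∈ E(G2) ✓
  (0,9) → (φ(0),φ(9)) = (5,11) ∈ E(G2) ✓
  (0,10) → (φ(0),φ(10)) = (5,7) ∈ E(G2) ✓
  (0,11) → (φ(0),φ(11)) = (5,10) ∈ E(G2) ✓
  (1,2) → (φ(1),φ(2)) = (1,8) ∈ E(G2) ✓
  (1,3) → (φ(1),φ(3)) = (4,8) ∈ E(G2) ✓
  (1,6) → (φ(1),φ(6)) = (8,9) ∈ E(G2) ✓
  (1,9) → (φ(1),φ(9)) = (8,11) ∈ E(G2) ✓
  (1,10) → (φ(1),φ(10)) = (7,8) ∈ E(G2) ✓
  (2,4) → (φ(2),φ(4)) = (1,6) ∈ E(G2) ✓
  (2,7) → (φ(2),φ(7)) = (1,3) ∈ E(G2) ✓
  (2,10) → (φ(2),φ(10)) = (1,7) ∈ E(G2) ✓
  (2,11) → (φ(2),φ(11)) = (1,10) ∈ E(G2) ✓
  (3,5) → (φ(3),φ(5)) = (2,4) ∈ E(G2) ✓
  (3,6) → (φ(3),φ(6)) = (4,9) ∈ E(G2) ✓
  (3,7) → (φ(3),φ(7)) = (3,4) ∈ E(G2) ✓
  (3,10) → (φ(3),φ(10)) = (4,7) ∈ E(G2) ✓
  (3,11) → (φ(3),φ(11)) = (4,10) ∈ E(G2) ✓
  (4,6) → (φ(4),φ(6)) = (6,9) ∈ E(G2) ✓
  (4,7) → (φ(4),φ(7)) = (3,6) ∈ E(G2) ✓
  (5,6) → (φ(5),φ(6)) = (2,9) ∈ E(G2) ✓
  (5,7) → (φ(5),φ(7)) = (2,3) ∈ E(G2) ✓
  (5,8) → (φ(5),φ(8)) = (0,2) ∈ E(G2) ✓
  (5,9) → (φ(5),φ(9)) = (2,11) ∈ E(G2) ✓
  (5,10) → (φ(5),φ(10)) = (2,7) ∈ E(G2) ✓
  (6,8) → (φ(6),φ(8)) = (0,9) ∈ E(G2) ✓
  (7,8) → (φ(7),φ(8)) = (0,3) ∈ E(G2) ✓
  (7,9) → (φ(7),φ(9)) = (3,11) ∈ E(G2) ✓
  (7,11) → (φ(7),φ(11)) = (3,10) ∈ E(G2) ✓
  (8,9) → (φ(8),φ(9)) = (0,11) ∈ E(G2) ✓
  (8,10) → (φ(8),φ(10)) = (0,7) ∈ E(G2) ✓
  (9,10) → (φ(9),φ(10)) = (7,11) ∈ E(G2) ✓
  (10,11) → (φ(10),φ(11)) = (7,10) ∈ E(G2) ✓
All 37 edges of G1 map to edges of G2, and |E(G1)| = |E(G2)| = 37, so φ is a bijection on edges as well as vertices. Hence G1 ≅ G2.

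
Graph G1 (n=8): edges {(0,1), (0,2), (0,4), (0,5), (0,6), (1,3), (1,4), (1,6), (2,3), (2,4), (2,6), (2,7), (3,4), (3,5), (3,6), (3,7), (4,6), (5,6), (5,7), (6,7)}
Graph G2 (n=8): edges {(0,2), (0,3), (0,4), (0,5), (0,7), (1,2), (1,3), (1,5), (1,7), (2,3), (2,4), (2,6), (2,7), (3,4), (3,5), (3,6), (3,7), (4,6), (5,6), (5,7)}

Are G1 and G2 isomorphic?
Yes, isomorphic

The graphs are isomorphic.
One valid mapping φ: V(G1) → V(G2): 0→5, 1→1, 2→0, 3→2, 4→7, 5→6, 6→3, 7→4

Verify φ preserves adjacency — for each edge of G1, its image is an edge of G2:
  (0,1) → (φ(0),φ(1)) = (1,5) ∈ E(G2) ✓
  (0,2) → (φ(0),φ(2)) = (0,5) ∈ E(G2) ✓
  (0,4) → (φ(0),φ(4)) = (5,7) ∈ E(G2) ✓
  (0,5) → (φ(0),φ(5)) = (5,6) ∈ E(G2) ✓
  (0,6) → (φ(0),φ(6)) = (3,5) ∈ E(G2) ✓
  (1,3) → (φ(1),φ(3)) = (1,2) ∈ E(G2) ✓
  (1,4) → (φ(1),φ(4)) = (1,7) ∈ E(G2) ✓
  (1,6) → (φ(1),φ(6)) = (1,3) ∈ E(G2) ✓
  (2,3) → (φ(2),φ(3)) = (0,2) ∈ E(G2) ✓
  (2,4) → (φ(2),φ(4)) = (0,7) ∈ E(G2) ✓
  (2,6) → (φ(2),φ(6)) = (0,3) ∈ E(G2) ✓
  (2,7) → (φ(2),φ(7)) = (0,4) ∈ E(G2) ✓
  (3,4) → (φ(3),φ(4)) = (2,7) ∈ E(G2) ✓
  (3,5) → (φ(3),φ(5)) = (2,6) ∈ E(G2) ✓
  (3,6) → (φ(3),φ(6)) = (2,3) ∈ E(G2) ✓
  (3,7) → (φ(3),φ(7)) = (2,4) ∈ E(G2) ✓
  (4,6) → (φ(4),φ(6)) = (3,7) ∈ E(G2) ✓
  (5,6) → (φ(5),φ(6)) = (3,6) ∈ E(G2) ✓
  (5,7) → (φ(5),φ(7)) = (4,6) ∈ E(G2) ✓
  (6,7) → (φ(6),φ(7)) = (3,4) ∈ E(G2) ✓
All 20 edges of G1 map to edges of G2, and |E(G1)| = |E(G2)| = 20, so φ is a bijection on edges as well as vertices. Hence G1 ≅ G2.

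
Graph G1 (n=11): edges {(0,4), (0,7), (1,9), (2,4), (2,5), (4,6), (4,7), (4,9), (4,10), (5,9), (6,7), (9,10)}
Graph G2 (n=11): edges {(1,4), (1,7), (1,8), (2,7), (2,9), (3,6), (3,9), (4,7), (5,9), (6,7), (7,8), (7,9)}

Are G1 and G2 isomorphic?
Yes, isomorphic

The graphs are isomorphic.
One valid mapping φ: V(G1) → V(G2): 0→4, 1→5, 2→6, 3→0, 4→7, 5→3, 6→8, 7→1, 8→10, 9→9, 10→2

Verify φ preserves adjacency — for each edge of G1, its image is an edge of G2:
  (0,4) → (φ(0),φ(4)) = (4,7) ∈ E(G2) ✓
  (0,7) → (φ(0),φ(7)) = (1,4) ∈ E(G2) ✓
  (1,9) → (φ(1),φ(9)) = (5,9) ∈ E(G2) ✓
  (2,4) → (φ(2),φ(4)) = (6,7) ∈ E(G2) ✓
  (2,5) → (φ(2),φ(5)) = (3,6) ∈ E(G2) ✓
  (4,6) → (φ(4),φ(6)) = (7,8) ∈ E(G2) ✓
  (4,7) → (φ(4),φ(7)) = (1,7) ∈ E(G2) ✓
  (4,9) → (φ(4),φ(9)) = (7,9) ∈ E(G2) ✓
  (4,10) → (φ(4),φ(10)) = (2,7) ∈ E(G2) ✓
  (5,9) → (φ(5),φ(9)) = (3,9) ∈ E(G2) ✓
  (6,7) → (φ(6),φ(7)) = (1,8) ∈ E(G2) ✓
  (9,10) → (φ(9),φ(10)) = (2,9) ∈ E(G2) ✓
All 12 edges of G1 map to edges of G2, and |E(G1)| = |E(G2)| = 12, so φ is a bijection on edges as well as vertices. Hence G1 ≅ G2.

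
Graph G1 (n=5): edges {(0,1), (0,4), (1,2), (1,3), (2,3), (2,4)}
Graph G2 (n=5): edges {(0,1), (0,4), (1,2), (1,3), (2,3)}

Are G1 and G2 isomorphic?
No, not isomorphic

The graphs are NOT isomorphic.

Counting edges: G1 has 6 edge(s); G2 has 5 edge(s).
Edge count is an isomorphism invariant (a bijection on vertices induces a bijection on edges), so differing edge counts rule out isomorphism.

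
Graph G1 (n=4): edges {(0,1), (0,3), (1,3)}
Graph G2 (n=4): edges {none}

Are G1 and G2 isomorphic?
No, not isomorphic

The graphs are NOT isomorphic.

Connected components of G1: 2 component(s) with vertex sets [[2], [0, 1, 3]], sizes [1, 3].
Connected components of G2: 4 component(s) with vertex sets [[0], [1], [2], [3]], sizes [1, 1, 1, 1].
The number of connected components (and the multiset of component sizes) is an isomorphism invariant — an isomorphism maps each component of G1 bijectively onto a component of G2. Since G1 has 2 component(s) and G2 has 4, they cannot be isomorphic.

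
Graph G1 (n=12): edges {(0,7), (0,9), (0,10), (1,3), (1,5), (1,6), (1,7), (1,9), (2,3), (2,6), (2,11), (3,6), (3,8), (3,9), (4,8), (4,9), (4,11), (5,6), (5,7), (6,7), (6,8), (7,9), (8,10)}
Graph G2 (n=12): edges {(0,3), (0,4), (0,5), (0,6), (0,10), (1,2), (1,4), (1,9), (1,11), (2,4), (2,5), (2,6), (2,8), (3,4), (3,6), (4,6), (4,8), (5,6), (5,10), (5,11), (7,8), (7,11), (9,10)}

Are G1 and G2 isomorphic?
Yes, isomorphic

The graphs are isomorphic.
One valid mapping φ: V(G1) → V(G2): 0→10, 1→6, 2→8, 3→2, 4→11, 5→3, 6→4, 7→0, 8→1, 9→5, 10→9, 11→7

Verify φ preserves adjacency — for each edge of G1, its image is an edge of G2:
  (0,7) → (φ(0),φ(7)) = (0,10) ∈ E(G2) ✓
  (0,9) → (φ(0),φ(9)) = (5,10) ∈ E(G2) ✓
  (0,10) → (φ(0),φ(10)) = (9,10) ∈ E(G2) ✓
  (1,3) → (φ(1),φ(3)) = (2,6) ∈ E(G2) ✓
  (1,5) → (φ(1),φ(5)) = (3,6) ∈ E(G2) ✓
  (1,6) → (φ(1),φ(6)) = (4,6) ∈ E(G2) ✓
  (1,7) → (φ(1),φ(7)) = (0,6) ∈ E(G2) ✓
  (1,9) → (φ(1),φ(9)) = (5,6) ∈ E(G2) ✓
  (2,3) → (φ(2),φ(3)) = (2,8) ∈ E(G2) ✓
  (2,6) → (φ(2),φ(6)) = (4,8) ∈ E(G2) ✓
  (2,11) → (φ(2),φ(11)) = (7,8) ∈ E(G2) ✓
  (3,6) → (φ(3),φ(6)) = (2,4) ∈ E(G2) ✓
  (3,8) → (φ(3),φ(8)) = (1,2) ∈ E(G2) ✓
  (3,9) → (φ(3),φ(9)) = (2,5) ∈ E(G2) ✓
  (4,8) → (φ(4),φ(8)) = (1,11) ∈ E(G2) ✓
  (4,9) → (φ(4),φ(9)) = (5,11) ∈ E(G2) ✓
  (4,11) → (φ(4),φ(11)) = (7,11) ∈ E(G2) ✓
  (5,6) → (φ(5),φ(6)) = (3,4) ∈ E(G2) ✓
  (5,7) → (φ(5),φ(7)) = (0,3) ∈ E(G2) ✓
  (6,7) → (φ(6),φ(7)) = (0,4) ∈ E(G2) ✓
  (6,8) → (φ(6),φ(8)) = (1,4) ∈ E(G2) ✓
  (7,9) → (φ(7),φ(9)) = (0,5) ∈ E(G2) ✓
  (8,10) → (φ(8),φ(10)) = (1,9) ∈ E(G2) ✓
All 23 edges of G1 map to edges of G2, and |E(G1)| = |E(G2)| = 23, so φ is a bijection on edges as well as vertices. Hence G1 ≅ G2.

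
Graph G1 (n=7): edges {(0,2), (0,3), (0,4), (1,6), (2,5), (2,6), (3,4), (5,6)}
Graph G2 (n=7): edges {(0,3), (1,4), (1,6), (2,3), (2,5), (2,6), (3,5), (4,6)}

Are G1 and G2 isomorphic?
Yes, isomorphic

The graphs are isomorphic.
One valid mapping φ: V(G1) → V(G2): 0→6, 1→0, 2→2, 3→4, 4→1, 5→5, 6→3

Verify φ preserves adjacency — for each edge of G1, its image is an edge of G2:
  (0,2) → (φ(0),φ(2)) = (2,6) ∈ E(G2) ✓
  (0,3) → (φ(0),φ(3)) = (4,6) ∈ E(G2) ✓
  (0,4) → (φ(0),φ(4)) = (1,6) ∈ E(G2) ✓
  (1,6) → (φ(1),φ(6)) = (0,3) ∈ E(G2) ✓
  (2,5) → (φ(2),φ(5)) = (2,5) ∈ E(G2) ✓
  (2,6) → (φ(2),φ(6)) = (2,3) ∈ E(G2) ✓
  (3,4) → (φ(3),φ(4)) = (1,4) ∈ E(G2) ✓
  (5,6) → (φ(5),φ(6)) = (3,5) ∈ E(G2) ✓
All 8 edges of G1 map to edges of G2, and |E(G1)| = |E(G2)| = 8, so φ is a bijection on edges as well as vertices. Hence G1 ≅ G2.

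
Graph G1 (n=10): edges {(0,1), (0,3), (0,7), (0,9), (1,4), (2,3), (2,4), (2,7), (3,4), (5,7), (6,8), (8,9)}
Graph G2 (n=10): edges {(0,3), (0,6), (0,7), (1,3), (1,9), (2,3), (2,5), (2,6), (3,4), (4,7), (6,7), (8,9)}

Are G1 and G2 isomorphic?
Yes, isomorphic

The graphs are isomorphic.
One valid mapping φ: V(G1) → V(G2): 0→3, 1→4, 2→6, 3→0, 4→7, 5→5, 6→8, 7→2, 8→9, 9→1

Verify φ preserves adjacency — for each edge of G1, its image is an edge of G2:
  (0,1) → (φ(0),φ(1)) = (3,4) ∈ E(G2) ✓
  (0,3) → (φ(0),φ(3)) = (0,3) ∈ E(G2) ✓
  (0,7) → (φ(0),φ(7)) = (2,3) ∈ E(G2) ✓
  (0,9) → (φ(0),φ(9)) = (1,3) ∈ E(G2) ✓
  (1,4) → (φ(1),φ(4)) = (4,7) ∈ E(G2) ✓
  (2,3) → (φ(2),φ(3)) = (0,6) ∈ E(G2) ✓
  (2,4) → (φ(2),φ(4)) = (6,7) ∈ E(G2) ✓
  (2,7) → (φ(2),φ(7)) = (2,6) ∈ E(G2) ✓
  (3,4) → (φ(3),φ(4)) = (0,7) ∈ E(G2) ✓
  (5,7) → (φ(5),φ(7)) = (2,5) ∈ E(G2) ✓
  (6,8) → (φ(6),φ(8)) = (8,9) ∈ E(G2) ✓
  (8,9) → (φ(8),φ(9)) = (1,9) ∈ E(G2) ✓
All 12 edges of G1 map to edges of G2, and |E(G1)| = |E(G2)| = 12, so φ is a bijection on edges as well as vertices. Hence G1 ≅ G2.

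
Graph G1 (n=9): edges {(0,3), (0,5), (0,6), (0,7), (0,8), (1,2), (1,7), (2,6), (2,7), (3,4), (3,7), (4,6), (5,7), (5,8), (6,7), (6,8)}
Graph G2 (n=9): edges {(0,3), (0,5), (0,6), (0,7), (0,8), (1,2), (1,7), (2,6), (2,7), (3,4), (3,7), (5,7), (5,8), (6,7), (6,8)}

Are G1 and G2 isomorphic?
No, not isomorphic

The graphs are NOT isomorphic.

Counting edges: G1 has 16 edge(s); G2 has 15 edge(s).
Edge count is an isomorphism invariant (a bijection on vertices induces a bijection on edges), so differing edge counts rule out isomorphism.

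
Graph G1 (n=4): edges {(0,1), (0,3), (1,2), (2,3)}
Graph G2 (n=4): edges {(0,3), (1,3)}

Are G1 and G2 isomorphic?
No, not isomorphic

The graphs are NOT isomorphic.

Degrees in G1: deg(0)=2, deg(1)=2, deg(2)=2, deg(3)=2.
Sorted degree sequence of G1: [2, 2, 2, 2].
Degrees in G2: deg(0)=1, deg(1)=1, deg(2)=0, deg(3)=2.
Sorted degree sequence of G2: [2, 1, 1, 0].
The (sorted) degree sequence is an isomorphism invariant, so since G1 and G2 have different degree sequences they cannot be isomorphic.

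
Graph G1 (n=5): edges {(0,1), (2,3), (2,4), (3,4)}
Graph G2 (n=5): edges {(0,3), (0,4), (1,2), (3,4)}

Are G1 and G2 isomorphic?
Yes, isomorphic

The graphs are isomorphic.
One valid mapping φ: V(G1) → V(G2): 0→1, 1→2, 2→4, 3→0, 4→3

Verify φ preserves adjacency — for each edge of G1, its image is an edge of G2:
  (0,1) → (φ(0),φ(1)) = (1,2) ∈ E(G2) ✓
  (2,3) → (φ(2),φ(3)) = (0,4) ∈ E(G2) ✓
  (2,4) → (φ(2),φ(4)) = (3,4) ∈ E(G2) ✓
  (3,4) → (φ(3),φ(4)) = (0,3) ∈ E(G2) ✓
All 4 edges of G1 map to edges of G2, and |E(G1)| = |E(G2)| = 4, so φ is a bijection on edges as well as vertices. Hence G1 ≅ G2.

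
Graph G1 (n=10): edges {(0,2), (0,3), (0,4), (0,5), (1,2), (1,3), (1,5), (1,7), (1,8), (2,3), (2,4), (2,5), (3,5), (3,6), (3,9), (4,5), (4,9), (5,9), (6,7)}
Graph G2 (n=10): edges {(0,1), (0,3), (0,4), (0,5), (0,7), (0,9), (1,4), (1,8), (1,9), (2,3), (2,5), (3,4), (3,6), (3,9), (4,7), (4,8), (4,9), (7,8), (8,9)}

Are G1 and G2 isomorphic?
Yes, isomorphic

The graphs are isomorphic.
One valid mapping φ: V(G1) → V(G2): 0→1, 1→3, 2→9, 3→0, 4→8, 5→4, 6→5, 7→2, 8→6, 9→7

Verify φ preserves adjacency — for each edge of G1, its image is an edge of G2:
  (0,2) → (φ(0),φ(2)) = (1,9) ∈ E(G2) ✓
  (0,3) → (φ(0),φ(3)) = (0,1) ∈ E(G2) ✓
  (0,4) → (φ(0),φ(4)) = (1,8) ∈ E(G2) ✓
  (0,5) → (φ(0),φ(5)) = (1,4) ∈ E(G2) ✓
  (1,2) → (φ(1),φ(2)) = (3,9) ∈ E(G2) ✓
  (1,3) → (φ(1),φ(3)) = (0,3) ∈ E(G2) ✓
  (1,5) → (φ(1),φ(5)) = (3,4) ∈ E(G2) ✓
  (1,7) → (φ(1),φ(7)) = (2,3) ∈ E(G2) ✓
  (1,8) → (φ(1),φ(8)) = (3,6) ∈ E(G2) ✓
  (2,3) → (φ(2),φ(3)) = (0,9) ∈ E(G2) ✓
  (2,4) → (φ(2),φ(4)) = (8,9) ∈ E(G2) ✓
  (2,5) → (φ(2),φ(5)) = (4,9) ∈ E(G2) ✓
  (3,5) → (φ(3),φ(5)) = (0,4) ∈ E(G2) ✓
  (3,6) → (φ(3),φ(6)) = (0,5) ∈ E(G2) ✓
  (3,9) → (φ(3),φ(9)) = (0,7) ∈ E(G2) ✓
  (4,5) → (φ(4),φ(5)) = (4,8) ∈ E(G2) ✓
  (4,9) → (φ(4),φ(9)) = (7,8) ∈ E(G2) ✓
  (5,9) → (φ(5),φ(9)) = (4,7) ∈ E(G2) ✓
  (6,7) → (φ(6),φ(7)) = (2,5) ∈ E(G2) ✓
All 19 edges of G1 map to edges of G2, and |E(G1)| = |E(G2)| = 19, so φ is a bijection on edges as well as vertices. Hence G1 ≅ G2.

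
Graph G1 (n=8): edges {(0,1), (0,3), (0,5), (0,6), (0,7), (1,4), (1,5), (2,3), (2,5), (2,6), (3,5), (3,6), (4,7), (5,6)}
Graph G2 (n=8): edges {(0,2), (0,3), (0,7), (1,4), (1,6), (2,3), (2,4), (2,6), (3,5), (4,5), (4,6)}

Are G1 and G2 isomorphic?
No, not isomorphic

The graphs are NOT isomorphic.

Counting triangles (3-cliques): G1 has 8, G2 has 3.
Triangle count is an isomorphism invariant, so differing triangle counts rule out isomorphism.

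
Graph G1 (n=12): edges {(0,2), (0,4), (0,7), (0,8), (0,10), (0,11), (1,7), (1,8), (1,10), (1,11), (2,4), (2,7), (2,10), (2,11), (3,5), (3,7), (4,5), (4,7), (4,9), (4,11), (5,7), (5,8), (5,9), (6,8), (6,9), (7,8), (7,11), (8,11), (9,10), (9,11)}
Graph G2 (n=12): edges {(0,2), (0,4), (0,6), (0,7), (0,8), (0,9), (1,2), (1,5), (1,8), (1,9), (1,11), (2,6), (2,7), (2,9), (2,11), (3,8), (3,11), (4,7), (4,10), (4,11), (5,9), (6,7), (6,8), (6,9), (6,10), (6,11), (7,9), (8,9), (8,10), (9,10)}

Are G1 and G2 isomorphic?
Yes, isomorphic

The graphs are isomorphic.
One valid mapping φ: V(G1) → V(G2): 0→0, 1→10, 2→7, 3→5, 4→2, 5→1, 6→3, 7→9, 8→8, 9→11, 10→4, 11→6

Verify φ preserves adjacency — for each edge of G1, its image is an edge of G2:
  (0,2) → (φ(0),φ(2)) = (0,7) ∈ E(G2) ✓
  (0,4) → (φ(0),φ(4)) = (0,2) ∈ E(G2) ✓
  (0,7) → (φ(0),φ(7)) = (0,9) ∈ E(G2) ✓
  (0,8) → (φ(0),φ(8)) = (0,8) ∈ E(G2) ✓
  (0,10) → (φ(0),φ(10)) = (0,4) ∈ E(G2) ✓
  (0,11) → (φ(0),φ(11)) = (0,6) ∈ E(G2) ✓
  (1,7) → (φ(1),φ(7)) = (9,10) ∈ E(G2) ✓
  (1,8) → (φ(1),φ(8)) = (8,10) ∈ E(G2) ✓
  (1,10) → (φ(1),φ(10)) = (4,10) ∈ E(G2) ✓
  (1,11) → (φ(1),φ(11)) = (6,10) ∈ E(G2) ✓
  (2,4) → (φ(2),φ(4)) = (2,7) ∈ E(G2) ✓
  (2,7) → (φ(2),φ(7)) = (7,9) ∈ E(G2) ✓
  (2,10) → (φ(2),φ(10)) = (4,7) ∈ E(G2) ✓
  (2,11) → (φ(2),φ(11)) = (6,7) ∈ E(G2) ✓
  (3,5) → (φ(3),φ(5)) = (1,5) ∈ E(G2) ✓
  (3,7) → (φ(3),φ(7)) = (5,9) ∈ E(G2) ✓
  (4,5) → (φ(4),φ(5)) = (1,2) ∈ E(G2) ✓
  (4,7) → (φ(4),φ(7)) = (2,9) ∈ E(G2) ✓
  (4,9) → (φ(4),φ(9)) = (2,11) ∈ E(G2) ✓
  (4,11) → (φ(4),φ(11)) = (2,6) ∈ E(G2) ✓
  (5,7) → (φ(5),φ(7)) = (1,9) ∈ E(G2) ✓
  (5,8) → (φ(5),φ(8)) = (1,8) ∈ E(G2) ✓
  (5,9) → (φ(5),φ(9)) = (1,11) ∈ E(G2) ✓
  (6,8) → (φ(6),φ(8)) = (3,8) ∈ E(G2) ✓
  (6,9) → (φ(6),φ(9)) = (3,11) ∈ E(G2) ✓
  (7,8) → (φ(7),φ(8)) = (8,9) ∈ E(G2) ✓
  (7,11) → (φ(7),φ(11)) = (6,9) ∈ E(G2) ✓
  (8,11) → (φ(8),φ(11)) = (6,8) ∈ E(G2) ✓
  (9,10) → (φ(9),φ(10)) = (4,11) ∈ E(G2) ✓
  (9,11) → (φ(9),φ(11)) = (6,11) ∈ E(G2) ✓
All 30 edges of G1 map to edges of G2, and |E(G1)| = |E(G2)| = 30, so φ is a bijection on edges as well as vertices. Hence G1 ≅ G2.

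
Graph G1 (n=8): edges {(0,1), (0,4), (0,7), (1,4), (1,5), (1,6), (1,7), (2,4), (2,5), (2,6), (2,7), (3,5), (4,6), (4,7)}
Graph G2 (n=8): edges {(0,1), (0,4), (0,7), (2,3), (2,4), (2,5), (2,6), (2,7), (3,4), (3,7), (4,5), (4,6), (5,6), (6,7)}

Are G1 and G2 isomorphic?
Yes, isomorphic

The graphs are isomorphic.
One valid mapping φ: V(G1) → V(G2): 0→5, 1→4, 2→7, 3→1, 4→2, 5→0, 6→3, 7→6

Verify φ preserves adjacency — for each edge of G1, its image is an edge of G2:
  (0,1) → (φ(0),φ(1)) = (4,5) ∈ E(G2) ✓
  (0,4) → (φ(0),φ(4)) = (2,5) ∈ E(G2) ✓
  (0,7) → (φ(0),φ(7)) = (5,6) ∈ E(G2) ✓
  (1,4) → (φ(1),φ(4)) = (2,4) ∈ E(G2) ✓
  (1,5) → (φ(1),φ(5)) = (0,4) ∈ E(G2) ✓
  (1,6) → (φ(1),φ(6)) = (3,4) ∈ E(G2) ✓
  (1,7) → (φ(1),φ(7)) = (4,6) ∈ E(G2) ✓
  (2,4) → (φ(2),φ(4)) = (2,7) ∈ E(G2) ✓
  (2,5) → (φ(2),φ(5)) = (0,7) ∈ E(G2) ✓
  (2,6) → (φ(2),φ(6)) = (3,7) ∈ E(G2) ✓
  (2,7) → (φ(2),φ(7)) = (6,7) ∈ E(G2) ✓
  (3,5) → (φ(3),φ(5)) = (0,1) ∈ E(G2) ✓
  (4,6) → (φ(4),φ(6)) = (2,3) ∈ E(G2) ✓
  (4,7) → (φ(4),φ(7)) = (2,6) ∈ E(G2) ✓
All 14 edges of G1 map to edges of G2, and |E(G1)| = |E(G2)| = 14, so φ is a bijection on edges as well as vertices. Hence G1 ≅ G2.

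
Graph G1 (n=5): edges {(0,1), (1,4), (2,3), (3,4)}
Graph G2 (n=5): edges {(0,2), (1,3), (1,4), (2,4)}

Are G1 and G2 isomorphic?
Yes, isomorphic

The graphs are isomorphic.
One valid mapping φ: V(G1) → V(G2): 0→0, 1→2, 2→3, 3→1, 4→4

Verify φ preserves adjacency — for each edge of G1, its image is an edge of G2:
  (0,1) → (φ(0),φ(1)) = (0,2) ∈ E(G2) ✓
  (1,4) → (φ(1),φ(4)) = (2,4) ∈ E(G2) ✓
  (2,3) → (φ(2),φ(3)) = (1,3) ∈ E(G2) ✓
  (3,4) → (φ(3),φ(4)) = (1,4) ∈ E(G2) ✓
All 4 edges of G1 map to edges of G2, and |E(G1)| = |E(G2)| = 4, so φ is a bijection on edges as well as vertices. Hence G1 ≅ G2.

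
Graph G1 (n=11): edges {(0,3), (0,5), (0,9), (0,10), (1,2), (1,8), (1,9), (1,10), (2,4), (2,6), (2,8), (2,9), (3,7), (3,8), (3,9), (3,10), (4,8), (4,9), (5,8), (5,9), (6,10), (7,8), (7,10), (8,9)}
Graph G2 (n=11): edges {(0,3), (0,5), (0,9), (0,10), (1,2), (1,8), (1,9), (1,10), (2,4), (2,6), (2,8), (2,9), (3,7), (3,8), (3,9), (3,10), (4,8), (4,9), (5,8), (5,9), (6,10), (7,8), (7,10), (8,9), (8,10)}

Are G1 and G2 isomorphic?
No, not isomorphic

The graphs are NOT isomorphic.

Counting edges: G1 has 24 edge(s); G2 has 25 edge(s).
Edge count is an isomorphism invariant (a bijection on vertices induces a bijection on edges), so differing edge counts rule out isomorphism.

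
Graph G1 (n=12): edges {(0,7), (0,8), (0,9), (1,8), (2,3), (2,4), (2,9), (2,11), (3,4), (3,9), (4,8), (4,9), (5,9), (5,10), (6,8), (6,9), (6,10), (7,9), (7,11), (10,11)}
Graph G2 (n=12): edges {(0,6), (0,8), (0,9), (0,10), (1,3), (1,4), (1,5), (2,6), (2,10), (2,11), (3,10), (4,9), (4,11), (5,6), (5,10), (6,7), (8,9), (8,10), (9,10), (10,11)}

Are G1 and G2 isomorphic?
Yes, isomorphic

The graphs are isomorphic.
One valid mapping φ: V(G1) → V(G2): 0→2, 1→7, 2→9, 3→8, 4→0, 5→3, 6→5, 7→11, 8→6, 9→10, 10→1, 11→4

Verify φ preserves adjacency — for each edge of G1, its image is an edge of G2:
  (0,7) → (φ(0),φ(7)) = (2,11) ∈ E(G2) ✓
  (0,8) → (φ(0),φ(8)) = (2,6) ∈ E(G2) ✓
  (0,9) → (φ(0),φ(9)) = (2,10) ∈ E(G2) ✓
  (1,8) → (φ(1),φ(8)) = (6,7) ∈ E(G2) ✓
  (2,3) → (φ(2),φ(3)) = (8,9) ∈ E(G2) ✓
  (2,4) → (φ(2),φ(4)) = (0,9) ∈ E(G2) ✓
  (2,9) → (φ(2),φ(9)) = (9,10) ∈ E(G2) ✓
  (2,11) → (φ(2),φ(11)) = (4,9) ∈ E(G2) ✓
  (3,4) → (φ(3),φ(4)) = (0,8) ∈ E(G2) ✓
  (3,9) → (φ(3),φ(9)) = (8,10) ∈ E(G2) ✓
  (4,8) → (φ(4),φ(8)) = (0,6) ∈ E(G2) ✓
  (4,9) → (φ(4),φ(9)) = (0,10) ∈ E(G2) ✓
  (5,9) → (φ(5),φ(9)) = (3,10) ∈ E(G2) ✓
  (5,10) → (φ(5),φ(10)) = (1,3) ∈ E(G2) ✓
  (6,8) → (φ(6),φ(8)) = (5,6) ∈ E(G2) ✓
  (6,9) → (φ(6),φ(9)) = (5,10) ∈ E(G2) ✓
  (6,10) → (φ(6),φ(10)) = (1,5) ∈ E(G2) ✓
  (7,9) → (φ(7),φ(9)) = (10,11) ∈ E(G2) ✓
  (7,11) → (φ(7),φ(11)) = (4,11) ∈ E(G2) ✓
  (10,11) → (φ(10),φ(11)) = (1,4) ∈ E(G2) ✓
All 20 edges of G1 map to edges of G2, and |E(G1)| = |E(G2)| = 20, so φ is a bijection on edges as well as vertices. Hence G1 ≅ G2.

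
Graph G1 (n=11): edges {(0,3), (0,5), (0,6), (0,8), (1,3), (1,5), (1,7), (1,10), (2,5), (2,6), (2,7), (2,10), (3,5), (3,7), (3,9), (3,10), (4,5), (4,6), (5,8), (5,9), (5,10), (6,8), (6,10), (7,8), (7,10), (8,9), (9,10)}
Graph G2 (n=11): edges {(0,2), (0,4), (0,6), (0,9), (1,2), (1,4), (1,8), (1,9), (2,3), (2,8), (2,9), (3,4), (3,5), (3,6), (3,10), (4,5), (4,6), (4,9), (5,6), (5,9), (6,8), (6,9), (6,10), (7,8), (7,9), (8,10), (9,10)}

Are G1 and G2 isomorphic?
Yes, isomorphic

The graphs are isomorphic.
One valid mapping φ: V(G1) → V(G2): 0→1, 1→5, 2→10, 3→4, 4→7, 5→9, 6→8, 7→3, 8→2, 9→0, 10→6

Verify φ preserves adjacency — for each edge of G1, its image is an edge of G2:
  (0,3) → (φ(0),φ(3)) = (1,4) ∈ E(G2) ✓
  (0,5) → (φ(0),φ(5)) = (1,9) ∈ E(G2) ✓
  (0,6) → (φ(0),φ(6)) = (1,8) ∈ E(G2) ✓
  (0,8) → (φ(0),φ(8)) = (1,2) ∈ E(G2) ✓
  (1,3) → (φ(1),φ(3)) = (4,5) ∈ E(G2) ✓
  (1,5) → (φ(1),φ(5)) = (5,9) ∈ E(G2) ✓
  (1,7) → (φ(1),φ(7)) = (3,5) ∈ E(G2) ✓
  (1,10) → (φ(1),φ(10)) = (5,6) ∈ E(G2) ✓
  (2,5) → (φ(2),φ(5)) = (9,10) ∈ E(G2) ✓
  (2,6) → (φ(2),φ(6)) = (8,10) ∈ E(G2) ✓
  (2,7) → (φ(2),φ(7)) = (3,10) ∈ E(G2) ✓
  (2,10) → (φ(2),φ(10)) = (6,10) ∈ E(G2) ✓
  (3,5) → (φ(3),φ(5)) = (4,9) ∈ E(G2) ✓
  (3,7) → (φ(3),φ(7)) = (3,4) ∈ E(G2) ✓
  (3,9) → (φ(3),φ(9)) = (0,4) ∈ E(G2) ✓
  (3,10) → (φ(3),φ(10)) = (4,6) ∈ E(G2) ✓
  (4,5) → (φ(4),φ(5)) = (7,9) ∈ E(G2) ✓
  (4,6) → (φ(4),φ(6)) = (7,8) ∈ E(G2) ✓
  (5,8) → (φ(5),φ(8)) = (2,9) ∈ E(G2) ✓
  (5,9) → (φ(5),φ(9)) = (0,9) ∈ E(G2) ✓
  (5,10) → (φ(5),φ(10)) = (6,9) ∈ E(G2) ✓
  (6,8) → (φ(6),φ(8)) = (2,8) ∈ E(G2) ✓
  (6,10) → (φ(6),φ(10)) = (6,8) ∈ E(G2) ✓
  (7,8) → (φ(7),φ(8)) = (2,3) ∈ E(G2) ✓
  (7,10) → (φ(7),φ(10)) = (3,6) ∈ E(G2) ✓
  (8,9) → (φ(8),φ(9)) = (0,2) ∈ E(G2) ✓
  (9,10) → (φ(9),φ(10)) = (0,6) ∈ E(G2) ✓
All 27 edges of G1 map to edges of G2, and |E(G1)| = |E(G2)| = 27, so φ is a bijection on edges as well as vertices. Hence G1 ≅ G2.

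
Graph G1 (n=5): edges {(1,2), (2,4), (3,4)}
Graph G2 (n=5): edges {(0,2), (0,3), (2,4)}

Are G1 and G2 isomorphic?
Yes, isomorphic

The graphs are isomorphic.
One valid mapping φ: V(G1) → V(G2): 0→1, 1→3, 2→0, 3→4, 4→2

Verify φ preserves adjacency — for each edge of G1, its image is an edge of G2:
  (1,2) → (φ(1),φ(2)) = (0,3) ∈ E(G2) ✓
  (2,4) → (φ(2),φ(4)) = (0,2) ∈ E(G2) ✓
  (3,4) → (φ(3),φ(4)) = (2,4) ∈ E(G2) ✓
All 3 edges of G1 map to edges of G2, and |E(G1)| = |E(G2)| = 3, so φ is a bijection on edges as well as vertices. Hence G1 ≅ G2.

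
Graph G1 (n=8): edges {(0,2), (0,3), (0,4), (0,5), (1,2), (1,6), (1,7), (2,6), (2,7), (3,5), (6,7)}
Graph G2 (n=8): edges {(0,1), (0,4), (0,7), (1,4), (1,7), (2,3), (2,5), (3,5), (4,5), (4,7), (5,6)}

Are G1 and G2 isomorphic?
Yes, isomorphic

The graphs are isomorphic.
One valid mapping φ: V(G1) → V(G2): 0→5, 1→1, 2→4, 3→2, 4→6, 5→3, 6→0, 7→7

Verify φ preserves adjacency — for each edge of G1, its image is an edge of G2:
  (0,2) → (φ(0),φ(2)) = (4,5) ∈ E(G2) ✓
  (0,3) → (φ(0),φ(3)) = (2,5) ∈ E(G2) ✓
  (0,4) → (φ(0),φ(4)) = (5,6) ∈ E(G2) ✓
  (0,5) → (φ(0),φ(5)) = (3,5) ∈ E(G2) ✓
  (1,2) → (φ(1),φ(2)) = (1,4) ∈ E(G2) ✓
  (1,6) → (φ(1),φ(6)) = (0,1) ∈ E(G2) ✓
  (1,7) → (φ(1),φ(7)) = (1,7) ∈ E(G2) ✓
  (2,6) → (φ(2),φ(6)) = (0,4) ∈ E(G2) ✓
  (2,7) → (φ(2),φ(7)) = (4,7) ∈ E(G2) ✓
  (3,5) → (φ(3),φ(5)) = (2,3) ∈ E(G2) ✓
  (6,7) → (φ(6),φ(7)) = (0,7) ∈ E(G2) ✓
All 11 edges of G1 map to edges of G2, and |E(G1)| = |E(G2)| = 11, so φ is a bijection on edges as well as vertices. Hence G1 ≅ G2.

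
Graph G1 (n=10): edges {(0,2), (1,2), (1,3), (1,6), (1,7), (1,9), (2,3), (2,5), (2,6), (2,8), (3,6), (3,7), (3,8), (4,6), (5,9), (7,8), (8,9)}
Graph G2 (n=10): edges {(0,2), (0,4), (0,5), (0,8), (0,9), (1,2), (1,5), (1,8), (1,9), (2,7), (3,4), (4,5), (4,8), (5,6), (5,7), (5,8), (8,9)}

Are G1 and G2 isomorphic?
Yes, isomorphic

The graphs are isomorphic.
One valid mapping φ: V(G1) → V(G2): 0→6, 1→0, 2→5, 3→8, 4→3, 5→7, 6→4, 7→9, 8→1, 9→2

Verify φ preserves adjacency — for each edge of G1, its image is an edge of G2:
  (0,2) → (φ(0),φ(2)) = (5,6) ∈ E(G2) ✓
  (1,2) → (φ(1),φ(2)) = (0,5) ∈ E(G2) ✓
  (1,3) → (φ(1),φ(3)) = (0,8) ∈ E(G2) ✓
  (1,6) → (φ(1),φ(6)) = (0,4) ∈ E(G2) ✓
  (1,7) → (φ(1),φ(7)) = (0,9) ∈ E(G2) ✓
  (1,9) → (φ(1),φ(9)) = (0,2) ∈ E(G2) ✓
  (2,3) → (φ(2),φ(3)) = (5,8) ∈ E(G2) ✓
  (2,5) → (φ(2),φ(5)) = (5,7) ∈ E(G2) ✓
  (2,6) → (φ(2),φ(6)) = (4,5) ∈ E(G2) ✓
  (2,8) → (φ(2),φ(8)) = (1,5) ∈ E(G2) ✓
  (3,6) → (φ(3),φ(6)) = (4,8) ∈ E(G2) ✓
  (3,7) → (φ(3),φ(7)) = (8,9) ∈ E(G2) ✓
  (3,8) → (φ(3),φ(8)) = (1,8) ∈ E(G2) ✓
  (4,6) → (φ(4),φ(6)) = (3,4) ∈ E(G2) ✓
  (5,9) → (φ(5),φ(9)) = (2,7) ∈ E(G2) ✓
  (7,8) → (φ(7),φ(8)) = (1,9) ∈ E(G2) ✓
  (8,9) → (φ(8),φ(9)) = (1,2) ∈ E(G2) ✓
All 17 edges of G1 map to edges of G2, and |E(G1)| = |E(G2)| = 17, so φ is a bijection on edges as well as vertices. Hence G1 ≅ G2.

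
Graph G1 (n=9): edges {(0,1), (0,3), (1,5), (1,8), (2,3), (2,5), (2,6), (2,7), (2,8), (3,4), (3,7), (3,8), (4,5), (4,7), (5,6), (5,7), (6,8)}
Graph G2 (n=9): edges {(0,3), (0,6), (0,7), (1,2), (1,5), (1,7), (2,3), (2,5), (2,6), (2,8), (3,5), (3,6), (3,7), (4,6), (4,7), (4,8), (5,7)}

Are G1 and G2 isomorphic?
Yes, isomorphic

The graphs are isomorphic.
One valid mapping φ: V(G1) → V(G2): 0→8, 1→4, 2→3, 3→2, 4→1, 5→7, 6→0, 7→5, 8→6

Verify φ preserves adjacency — for each edge of G1, its image is an edge of G2:
  (0,1) → (φ(0),φ(1)) = (4,8) ∈ E(G2) ✓
  (0,3) → (φ(0),φ(3)) = (2,8) ∈ E(G2) ✓
  (1,5) → (φ(1),φ(5)) = (4,7) ∈ E(G2) ✓
  (1,8) → (φ(1),φ(8)) = (4,6) ∈ E(G2) ✓
  (2,3) → (φ(2),φ(3)) = (2,3) ∈ E(G2) ✓
  (2,5) → (φ(2),φ(5)) = (3,7) ∈ E(G2) ✓
  (2,6) → (φ(2),φ(6)) = (0,3) ∈ E(G2) ✓
  (2,7) → (φ(2),φ(7)) = (3,5) ∈ E(G2) ✓
  (2,8) → (φ(2),φ(8)) = (3,6) ∈ E(G2) ✓
  (3,4) → (φ(3),φ(4)) = (1,2) ∈ E(G2) ✓
  (3,7) → (φ(3),φ(7)) = (2,5) ∈ E(G2) ✓
  (3,8) → (φ(3),φ(8)) = (2,6) ∈ E(G2) ✓
  (4,5) → (φ(4),φ(5)) = (1,7) ∈ E(G2) ✓
  (4,7) → (φ(4),φ(7)) = (1,5) ∈ E(G2) ✓
  (5,6) → (φ(5),φ(6)) = (0,7) ∈ E(G2) ✓
  (5,7) → (φ(5),φ(7)) = (5,7) ∈ E(G2) ✓
  (6,8) → (φ(6),φ(8)) = (0,6) ∈ E(G2) ✓
All 17 edges of G1 map to edges of G2, and |E(G1)| = |E(G2)| = 17, so φ is a bijection on edges as well as vertices. Hence G1 ≅ G2.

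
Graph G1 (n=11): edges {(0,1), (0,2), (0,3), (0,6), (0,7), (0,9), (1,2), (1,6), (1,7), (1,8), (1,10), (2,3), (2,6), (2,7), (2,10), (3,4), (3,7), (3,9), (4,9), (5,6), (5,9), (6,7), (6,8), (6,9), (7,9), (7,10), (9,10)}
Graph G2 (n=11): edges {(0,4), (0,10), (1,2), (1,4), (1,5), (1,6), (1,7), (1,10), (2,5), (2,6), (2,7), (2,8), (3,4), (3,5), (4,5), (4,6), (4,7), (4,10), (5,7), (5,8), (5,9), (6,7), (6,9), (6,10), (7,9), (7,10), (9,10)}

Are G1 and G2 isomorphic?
Yes, isomorphic

The graphs are isomorphic.
One valid mapping φ: V(G1) → V(G2): 0→1, 1→10, 2→6, 3→2, 4→8, 5→3, 6→4, 7→7, 8→0, 9→5, 10→9

Verify φ preserves adjacency — for each edge of G1, its image is an edge of G2:
  (0,1) → (φ(0),φ(1)) = (1,10) ∈ E(G2) ✓
  (0,2) → (φ(0),φ(2)) = (1,6) ∈ E(G2) ✓
  (0,3) → (φ(0),φ(3)) = (1,2) ∈ E(G2) ✓
  (0,6) → (φ(0),φ(6)) = (1,4) ∈ E(G2) ✓
  (0,7) → (φ(0),φ(7)) = (1,7) ∈ E(G2) ✓
  (0,9) → (φ(0),φ(9)) = (1,5) ∈ E(G2) ✓
  (1,2) → (φ(1),φ(2)) = (6,10) ∈ E(G2) ✓
  (1,6) → (φ(1),φ(6)) = (4,10) ∈ E(G2) ✓
  (1,7) → (φ(1),φ(7)) = (7,10) ∈ E(G2) ✓
  (1,8) → (φ(1),φ(8)) = (0,10) ∈ E(G2) ✓
  (1,10) → (φ(1),φ(10)) = (9,10) ∈ E(G2) ✓
  (2,3) → (φ(2),φ(3)) = (2,6) ∈ E(G2) ✓
  (2,6) → (φ(2),φ(6)) = (4,6) ∈ E(G2) ✓
  (2,7) → (φ(2),φ(7)) = (6,7) ∈ E(G2) ✓
  (2,10) → (φ(2),φ(10)) = (6,9) ∈ E(G2) ✓
  (3,4) → (φ(3),φ(4)) = (2,8) ∈ E(G2) ✓
  (3,7) → (φ(3),φ(7)) = (2,7) ∈ E(G2) ✓
  (3,9) → (φ(3),φ(9)) = (2,5) ∈ E(G2) ✓
  (4,9) → (φ(4),φ(9)) = (5,8) ∈ E(G2) ✓
  (5,6) → (φ(5),φ(6)) = (3,4) ∈ E(G2) ✓
  (5,9) → (φ(5),φ(9)) = (3,5) ∈ E(G2) ✓
  (6,7) → (φ(6),φ(7)) = (4,7) ∈ E(G2) ✓
  (6,8) → (φ(6),φ(8)) = (0,4) ∈ E(G2) ✓
  (6,9) → (φ(6),φ(9)) = (4,5) ∈ E(G2) ✓
  (7,9) → (φ(7),φ(9)) = (5,7) ∈ E(G2) ✓
  (7,10) → (φ(7),φ(10)) = (7,9) ∈ E(G2) ✓
  (9,10) → (φ(9),φ(10)) = (5,9) ∈ E(G2) ✓
All 27 edges of G1 map to edges of G2, and |E(G1)| = |E(G2)| = 27, so φ is a bijection on edges as well as vertices. Hence G1 ≅ G2.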